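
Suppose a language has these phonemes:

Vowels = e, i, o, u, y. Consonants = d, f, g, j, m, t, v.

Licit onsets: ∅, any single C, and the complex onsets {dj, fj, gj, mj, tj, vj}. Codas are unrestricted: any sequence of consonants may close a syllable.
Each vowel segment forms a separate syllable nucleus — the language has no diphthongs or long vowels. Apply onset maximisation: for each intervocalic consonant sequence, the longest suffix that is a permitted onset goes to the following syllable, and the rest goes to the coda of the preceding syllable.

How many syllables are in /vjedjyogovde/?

5

The vowels are e, y, o, o, e — 5 nuclei, so 5 syllables.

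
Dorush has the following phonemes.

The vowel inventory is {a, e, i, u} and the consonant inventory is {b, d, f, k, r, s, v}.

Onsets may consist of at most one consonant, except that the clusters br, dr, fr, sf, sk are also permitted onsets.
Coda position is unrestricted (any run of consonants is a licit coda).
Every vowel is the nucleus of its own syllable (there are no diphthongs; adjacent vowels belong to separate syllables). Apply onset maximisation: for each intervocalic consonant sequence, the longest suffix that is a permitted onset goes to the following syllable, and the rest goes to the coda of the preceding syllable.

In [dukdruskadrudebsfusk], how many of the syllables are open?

The vowels are u, u, a, u, e, u — 6 nuclei, so 6 syllables.
σ1/σ2 boundary: /kdr/ splits as /k/ + /dr/ (/dr/ is the longest suffix that is a licit onset).
σ2/σ3 boundary: cluster /sk/ — /sk/ is itself a permitted onset, so the whole cluster goes right; preceding coda = ∅.
σ3/σ4 boundary: cluster /dr/ — /dr/ is itself a permitted onset, so the whole cluster goes right; preceding coda = ∅.
σ4/σ5 boundary: just /d/ — single C goes to the following onset.
σ5/σ6 boundary: cluster /bsf/ — the longest permitted-onset suffix is /sf/; onset = /sf/, preceding coda = /b/.
Syllabification: duk.dru.ska.dru.deb.sfusk.
Classifying each syllable: /duk/ (closed), /dru/ (open), /ska/ (open), /dru/ (open), /deb/ (closed), /sfusk/ (closed).
Open syllables: 3.

3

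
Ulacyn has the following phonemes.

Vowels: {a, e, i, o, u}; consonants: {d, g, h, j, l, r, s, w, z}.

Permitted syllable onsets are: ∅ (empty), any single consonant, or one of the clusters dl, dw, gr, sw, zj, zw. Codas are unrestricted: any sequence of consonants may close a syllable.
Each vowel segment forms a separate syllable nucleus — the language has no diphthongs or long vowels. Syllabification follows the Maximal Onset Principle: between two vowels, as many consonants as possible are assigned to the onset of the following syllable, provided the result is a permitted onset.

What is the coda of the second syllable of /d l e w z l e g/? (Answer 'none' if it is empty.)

Nuclei (vowels): e, e → 2 syllables.
/e…e/ gap (V1→V2): /wzl/ splits as /wz/ + /l/ (/l/ is the longest suffix that is a licit onset).
Syllabification: dlewz.leg.
Syllable 2 is /leg/: onset /l/, nucleus /e/, coda /g/.

g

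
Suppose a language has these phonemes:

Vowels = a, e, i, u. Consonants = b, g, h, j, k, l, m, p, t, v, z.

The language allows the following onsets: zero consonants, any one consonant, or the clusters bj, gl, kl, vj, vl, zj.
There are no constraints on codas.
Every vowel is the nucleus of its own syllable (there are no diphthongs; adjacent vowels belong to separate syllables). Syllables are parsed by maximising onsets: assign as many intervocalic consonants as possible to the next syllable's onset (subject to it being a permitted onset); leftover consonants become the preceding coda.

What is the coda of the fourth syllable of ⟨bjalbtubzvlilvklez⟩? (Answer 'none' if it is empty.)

Vowels present: a, u, i, e; each is a nucleus, giving 4 syllables.
σ1/σ2 boundary: /lbt/ — longest licit onset from the right is /t/, leaving /lb/ as coda.
σ2/σ3 boundary: /bzvl/ — longest licit onset from the right is /vl/, leaving /bz/ as coda.
σ3/σ4 boundary: /lvkl/ — longest licit onset from the right is /kl/, leaving /lv/ as coda.
Result: bjalb.tubz.vlilv.klez.
Syllable 4 is /klez/: onset /kl/, nucleus /e/, coda /z/.

z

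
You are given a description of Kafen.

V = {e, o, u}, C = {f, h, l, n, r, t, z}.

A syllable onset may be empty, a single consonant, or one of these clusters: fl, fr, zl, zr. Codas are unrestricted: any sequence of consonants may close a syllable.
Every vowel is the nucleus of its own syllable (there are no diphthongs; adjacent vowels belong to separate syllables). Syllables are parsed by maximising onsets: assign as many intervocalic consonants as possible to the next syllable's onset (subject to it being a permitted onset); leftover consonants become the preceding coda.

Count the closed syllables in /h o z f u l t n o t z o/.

The vowels are o, u, o, o — 4 nuclei, so 4 syllables.
V1 /o/ – V2 /u/: /zf/ splits as /z/ + /f/ (/f/ is the longest suffix that is a licit onset).
V2 /u/ – V3 /o/: /ltn/ splits as /lt/ + /n/ (/n/ is the longest suffix that is a licit onset).
V3 /o/ – V4 /o/: /tz/ splits as /t/ + /z/ (/z/ is the longest suffix that is a licit onset).
Result: hoz.fult.not.zo.
Classifying each syllable: /hoz/ (closed), /fult/ (closed), /not/ (closed), /zo/ (open).
Closed syllables: 3.

3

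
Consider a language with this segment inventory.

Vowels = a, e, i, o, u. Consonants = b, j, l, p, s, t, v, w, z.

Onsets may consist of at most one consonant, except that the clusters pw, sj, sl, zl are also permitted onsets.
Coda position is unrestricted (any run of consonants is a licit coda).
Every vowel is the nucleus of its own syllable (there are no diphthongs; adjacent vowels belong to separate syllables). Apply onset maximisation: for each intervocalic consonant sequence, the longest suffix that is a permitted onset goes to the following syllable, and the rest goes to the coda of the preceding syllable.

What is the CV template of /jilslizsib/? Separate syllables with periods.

CVC.CCVC.CVC

Vowels present: i, i, i; each is a nucleus, giving 3 syllables.
σ1/σ2 boundary: /lsl/ splits as /l/ + /sl/ (/sl/ is the longest suffix that is a licit onset).
σ2/σ3 boundary: cluster /zs/ — the longest permitted-onset suffix is /s/; onset = /s/, preceding coda = /z/.
Result: jil.sliz.sib.
Mapping each syllable to C/V: /jil/ → CVC, /sliz/ → CCVC, /sib/ → CVC.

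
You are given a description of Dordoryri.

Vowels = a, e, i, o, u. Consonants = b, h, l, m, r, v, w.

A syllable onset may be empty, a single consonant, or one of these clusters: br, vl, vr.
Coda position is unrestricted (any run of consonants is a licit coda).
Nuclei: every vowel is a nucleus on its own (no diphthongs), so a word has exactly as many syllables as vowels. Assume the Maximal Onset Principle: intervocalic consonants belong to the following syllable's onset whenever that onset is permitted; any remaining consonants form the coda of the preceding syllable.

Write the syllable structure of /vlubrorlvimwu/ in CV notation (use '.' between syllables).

CCV.CCVCC.CVC.CV

Vowels present: u, o, i, u; each is a nucleus, giving 4 syllables.
V1 /u/ – V2 /o/: cluster /br/ — /br/ is itself a permitted onset, so the whole cluster goes right; preceding coda = ∅.
V2 /o/ – V3 /i/: cluster /rlv/ — the longest permitted-onset suffix is /v/; onset = /v/, preceding coda = /rl/.
V3 /i/ – V4 /u/: /mw/; trying suffixes from longest down, /w/ is the first permitted one, so coda /m/ | onset /w/.
Syllabification: vlu.brorl.vim.wu.
Mapping each syllable to C/V: /vlu/ → CCV, /brorl/ → CCVCC, /vim/ → CVC, /wu/ → CV.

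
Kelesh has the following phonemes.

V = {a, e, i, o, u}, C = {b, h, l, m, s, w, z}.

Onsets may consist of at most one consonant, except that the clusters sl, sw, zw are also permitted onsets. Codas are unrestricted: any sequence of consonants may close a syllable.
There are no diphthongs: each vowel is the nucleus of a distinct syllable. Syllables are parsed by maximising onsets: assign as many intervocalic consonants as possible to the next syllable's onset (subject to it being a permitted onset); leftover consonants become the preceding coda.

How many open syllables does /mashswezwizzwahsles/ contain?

Nuclei (vowels): a, e, i, a, e → 5 syllables.
/a…e/ gap (V1→V2): cluster /shsw/ — the longest permitted-onset suffix is /sw/; onset = /sw/, preceding coda = /sh/.
/e…i/ gap (V2→V3): /zw/ — entire cluster is a permitted onset → onset /zw/, coda ∅.
/i…a/ gap (V3→V4): cluster /zzw/ — the longest permitted-onset suffix is /zw/; onset = /zw/, preceding coda = /z/.
/a…e/ gap (V4→V5): /hsl/ — longest licit onset from the right is /sl/, leaving /h/ as coda.
Result: mash.swe.zwiz.zwah.sles.
Classifying each syllable: /mash/ (closed), /swe/ (open), /zwiz/ (closed), /zwah/ (closed), /sles/ (closed).
Open syllables: 1.

1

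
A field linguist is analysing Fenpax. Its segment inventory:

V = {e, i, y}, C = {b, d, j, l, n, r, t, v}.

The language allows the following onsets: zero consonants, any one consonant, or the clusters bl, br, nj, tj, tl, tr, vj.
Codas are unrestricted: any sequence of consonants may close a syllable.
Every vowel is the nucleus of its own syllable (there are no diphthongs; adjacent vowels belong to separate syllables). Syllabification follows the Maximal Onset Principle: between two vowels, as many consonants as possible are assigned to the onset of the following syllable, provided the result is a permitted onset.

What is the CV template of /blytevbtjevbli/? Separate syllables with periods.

CCV.CVCC.CCVC.CCV

Nuclei (vowels): y, e, e, i → 4 syllables.
σ1/σ2 boundary: /t/ is a single consonant, so it becomes the next onset.
σ2/σ3 boundary: /vbtj/; trying suffixes from longest down, /tj/ is the first permitted one, so coda /vb/ | onset /tj/.
σ3/σ4 boundary: cluster /vbl/ — the longest permitted-onset suffix is /bl/; onset = /bl/, preceding coda = /v/.
Syllabification: bly.tevb.tjev.bli.
Mapping each syllable to C/V: /bly/ → CCV, /tevb/ → CVCC, /tjev/ → CCVC, /bli/ → CCV.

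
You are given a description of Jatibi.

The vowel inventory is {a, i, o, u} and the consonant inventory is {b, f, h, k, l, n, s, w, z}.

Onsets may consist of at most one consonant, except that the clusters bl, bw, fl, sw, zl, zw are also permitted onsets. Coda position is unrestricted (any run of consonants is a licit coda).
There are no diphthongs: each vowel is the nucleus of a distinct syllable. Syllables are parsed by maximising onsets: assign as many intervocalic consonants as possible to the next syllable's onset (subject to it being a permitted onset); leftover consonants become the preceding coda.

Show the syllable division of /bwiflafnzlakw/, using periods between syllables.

Nuclei (vowels): i, a, a → 3 syllables.
Between /i/ (V1) and /a/ (V2): /fl/ — entire cluster is a permitted onset → onset /fl/, coda ∅.
Between /a/ (V2) and /a/ (V3): cluster /fnzl/ — the longest permitted-onset suffix is /zl/; onset = /zl/, preceding coda = /fn/.

bwi.flafn.zlakw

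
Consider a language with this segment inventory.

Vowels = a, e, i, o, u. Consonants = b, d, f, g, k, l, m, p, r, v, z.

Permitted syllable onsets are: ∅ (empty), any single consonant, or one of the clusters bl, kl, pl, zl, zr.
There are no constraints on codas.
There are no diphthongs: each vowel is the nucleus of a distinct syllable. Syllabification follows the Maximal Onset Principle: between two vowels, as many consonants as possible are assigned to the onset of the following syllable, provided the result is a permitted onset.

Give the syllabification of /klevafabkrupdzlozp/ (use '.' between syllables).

Vowels present: e, a, a, u, o; each is a nucleus, giving 5 syllables.
/e…a/ gap (V1→V2): /v/ → onset of the next syllable (single consonants are always licit onsets).
/a…a/ gap (V2→V3): /f/ is a single consonant, so it becomes the next onset.
/a…u/ gap (V3→V4): cluster /bkr/ — the longest permitted-onset suffix is /r/; onset = /r/, preceding coda = /bk/.
/u…o/ gap (V4→V5): cluster /pdzl/ — the longest permitted-onset suffix is /zl/; onset = /zl/, preceding coda = /pd/.

kle.va.fabk.rupd.zlozp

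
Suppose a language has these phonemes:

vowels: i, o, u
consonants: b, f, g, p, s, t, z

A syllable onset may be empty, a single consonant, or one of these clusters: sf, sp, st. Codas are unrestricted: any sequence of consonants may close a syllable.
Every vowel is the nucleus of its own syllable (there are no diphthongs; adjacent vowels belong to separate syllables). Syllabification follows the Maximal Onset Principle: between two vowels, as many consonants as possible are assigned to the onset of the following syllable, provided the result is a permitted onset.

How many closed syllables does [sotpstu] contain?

1

Nuclei (vowels): o, u → 2 syllables.
Between /o/ (V1) and /u/ (V2): cluster /tpst/ — the longest permitted-onset suffix is /st/; onset = /st/, preceding coda = /tp/.
So the parse is sotp.stu.
Classifying each syllable: /sotp/ (closed), /stu/ (open).
Closed syllables: 1.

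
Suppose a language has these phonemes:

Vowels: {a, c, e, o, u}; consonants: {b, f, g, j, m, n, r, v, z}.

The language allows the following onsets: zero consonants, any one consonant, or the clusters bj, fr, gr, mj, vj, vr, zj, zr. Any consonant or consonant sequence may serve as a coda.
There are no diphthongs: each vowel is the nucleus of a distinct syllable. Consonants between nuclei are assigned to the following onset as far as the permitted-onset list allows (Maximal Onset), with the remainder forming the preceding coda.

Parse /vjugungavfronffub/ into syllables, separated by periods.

Nuclei (vowels): u, u, a, o, u → 5 syllables.
Between /u/ (V1) and /u/ (V2): just /g/ — single C goes to the following onset.
Between /u/ (V2) and /a/ (V3): /ng/ splits as /n/ + /g/ (/g/ is the longest suffix that is a licit onset).
Between /a/ (V3) and /o/ (V4): /vfr/; trying suffixes from longest down, /fr/ is the first permitted one, so coda /v/ | onset /fr/.
Between /o/ (V4) and /u/ (V5): /nff/ splits as /nf/ + /f/ (/f/ is the longest suffix that is a licit onset).

vju.gun.gav.fronf.fub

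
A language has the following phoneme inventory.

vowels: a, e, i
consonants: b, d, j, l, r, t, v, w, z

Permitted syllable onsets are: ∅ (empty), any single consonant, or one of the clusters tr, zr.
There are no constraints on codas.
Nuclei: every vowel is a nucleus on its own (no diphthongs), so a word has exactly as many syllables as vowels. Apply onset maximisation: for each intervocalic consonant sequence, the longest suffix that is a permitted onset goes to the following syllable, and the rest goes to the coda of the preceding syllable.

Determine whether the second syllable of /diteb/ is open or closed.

The vowels are i, e — 2 nuclei, so 2 syllables.
Between /i/ (V1) and /e/ (V2): just /t/ — single C goes to the following onset.
So the parse is di.teb.
Syllable 2 is /teb/ with coda /b/, so it is closed.

closed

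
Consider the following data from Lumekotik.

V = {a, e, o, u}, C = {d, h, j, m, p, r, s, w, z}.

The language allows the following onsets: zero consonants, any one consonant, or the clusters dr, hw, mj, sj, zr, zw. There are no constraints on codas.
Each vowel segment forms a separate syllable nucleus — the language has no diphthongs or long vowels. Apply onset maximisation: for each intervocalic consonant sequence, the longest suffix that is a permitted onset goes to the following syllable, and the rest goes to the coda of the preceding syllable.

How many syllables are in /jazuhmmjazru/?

Vowels present: a, u, a, u; each is a nucleus, giving 4 syllables.

4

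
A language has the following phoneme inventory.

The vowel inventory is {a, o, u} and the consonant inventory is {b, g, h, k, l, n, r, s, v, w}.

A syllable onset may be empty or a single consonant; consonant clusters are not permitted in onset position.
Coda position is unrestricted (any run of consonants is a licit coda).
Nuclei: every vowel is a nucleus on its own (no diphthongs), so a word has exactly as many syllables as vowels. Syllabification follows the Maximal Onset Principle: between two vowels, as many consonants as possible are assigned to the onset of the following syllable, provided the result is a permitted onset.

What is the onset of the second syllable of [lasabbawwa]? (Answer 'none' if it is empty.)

Nuclei (vowels): a, a, a, a → 4 syllables.
Between /a/ (V1) and /a/ (V2): just /s/ — single C goes to the following onset.
Between /a/ (V2) and /a/ (V3): cluster /bb/ — the longest permitted-onset suffix is /b/; onset = /b/, preceding coda = /b/.
Between /a/ (V3) and /a/ (V4): cluster /ww/ — the longest permitted-onset suffix is /w/; onset = /w/, preceding coda = /w/.
Syllabification: la.sab.baw.wa.
Syllable 2 is /sab/: onset /s/, nucleus /a/, coda /b/.

s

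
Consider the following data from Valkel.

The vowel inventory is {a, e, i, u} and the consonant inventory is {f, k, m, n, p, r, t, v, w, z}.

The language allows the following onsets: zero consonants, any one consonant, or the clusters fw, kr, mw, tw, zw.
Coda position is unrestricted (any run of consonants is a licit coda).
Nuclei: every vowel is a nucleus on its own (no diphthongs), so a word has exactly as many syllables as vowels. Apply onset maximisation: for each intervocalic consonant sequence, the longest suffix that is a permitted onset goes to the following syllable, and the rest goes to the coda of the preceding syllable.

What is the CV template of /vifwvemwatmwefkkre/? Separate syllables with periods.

Vowels present: i, e, a, e, e; each is a nucleus, giving 5 syllables.
Between /i/ (V1) and /e/ (V2): cluster /fwv/ — the longest permitted-onset suffix is /v/; onset = /v/, preceding coda = /fw/.
Between /e/ (V2) and /a/ (V3): /mw/ is a licit onset in full, so it all attaches to the next syllable.
Between /a/ (V3) and /e/ (V4): /tmw/ — longest licit onset from the right is /mw/, leaving /t/ as coda.
Between /e/ (V4) and /e/ (V5): cluster /fkkr/ — the longest permitted-onset suffix is /kr/; onset = /kr/, preceding coda = /fk/.
Result: vifw.ve.mwat.mwefk.kre.
Mapping each syllable to C/V: /vifw/ → CVCC, /ve/ → CV, /mwat/ → CCVC, /mwefk/ → CCVCC, /kre/ → CCV.

CVCC.CV.CCVC.CCVCC.CCV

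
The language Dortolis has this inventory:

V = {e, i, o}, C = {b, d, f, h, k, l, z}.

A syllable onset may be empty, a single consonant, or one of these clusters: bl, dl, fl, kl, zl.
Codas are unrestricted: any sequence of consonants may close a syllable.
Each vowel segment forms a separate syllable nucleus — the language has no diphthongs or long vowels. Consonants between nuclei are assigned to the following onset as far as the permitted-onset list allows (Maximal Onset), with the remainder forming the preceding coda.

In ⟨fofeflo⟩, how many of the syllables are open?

Nuclei (vowels): o, e, o → 3 syllables.
V1 /o/ – V2 /e/: just /f/ — single C goes to the following onset.
V2 /e/ – V3 /o/: /fl/ — entire cluster is a permitted onset → onset /fl/, coda ∅.
Putting it together: fo.fe.flo.
Classifying each syllable: /fo/ (open), /fe/ (open), /flo/ (open).
Open syllables: 3.

3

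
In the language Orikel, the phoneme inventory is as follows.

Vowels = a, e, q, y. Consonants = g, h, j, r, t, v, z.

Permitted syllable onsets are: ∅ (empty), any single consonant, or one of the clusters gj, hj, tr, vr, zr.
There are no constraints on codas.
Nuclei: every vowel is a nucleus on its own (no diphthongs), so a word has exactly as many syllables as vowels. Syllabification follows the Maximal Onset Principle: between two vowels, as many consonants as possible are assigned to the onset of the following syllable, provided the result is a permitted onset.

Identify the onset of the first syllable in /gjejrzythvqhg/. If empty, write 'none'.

gj

Vowels present: e, y, q; each is a nucleus, giving 3 syllables.
V1 /e/ – V2 /y/: /jrz/ — longest licit onset from the right is /z/, leaving /jr/ as coda.
V2 /y/ – V3 /q/: /thv/ splits as /th/ + /v/ (/v/ is the longest suffix that is a licit onset).
So the parse is gjejr.zyth.vqhg.
Syllable 1 is /gjejr/: onset /gj/, nucleus /e/, coda /jr/.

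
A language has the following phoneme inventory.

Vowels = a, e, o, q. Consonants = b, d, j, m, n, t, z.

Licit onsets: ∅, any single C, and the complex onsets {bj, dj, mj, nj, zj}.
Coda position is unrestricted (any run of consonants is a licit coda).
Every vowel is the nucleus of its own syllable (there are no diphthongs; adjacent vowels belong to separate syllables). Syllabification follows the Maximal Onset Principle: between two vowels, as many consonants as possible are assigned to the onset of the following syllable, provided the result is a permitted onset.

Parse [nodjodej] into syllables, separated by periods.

Nuclei (vowels): o, o, e → 3 syllables.
V1 /o/ – V2 /o/: /dj/ is a licit onset in full, so it all attaches to the next syllable.
V2 /o/ – V3 /e/: just /d/ — single C goes to the following onset.

no.djo.dej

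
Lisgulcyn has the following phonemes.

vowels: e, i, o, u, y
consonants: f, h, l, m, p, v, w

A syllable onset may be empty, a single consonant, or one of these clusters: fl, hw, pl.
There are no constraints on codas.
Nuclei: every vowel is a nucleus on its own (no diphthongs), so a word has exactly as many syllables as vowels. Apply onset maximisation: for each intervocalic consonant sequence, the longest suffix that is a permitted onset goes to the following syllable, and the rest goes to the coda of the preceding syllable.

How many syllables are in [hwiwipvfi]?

3

The vowels are i, i, i — 3 nuclei, so 3 syllables.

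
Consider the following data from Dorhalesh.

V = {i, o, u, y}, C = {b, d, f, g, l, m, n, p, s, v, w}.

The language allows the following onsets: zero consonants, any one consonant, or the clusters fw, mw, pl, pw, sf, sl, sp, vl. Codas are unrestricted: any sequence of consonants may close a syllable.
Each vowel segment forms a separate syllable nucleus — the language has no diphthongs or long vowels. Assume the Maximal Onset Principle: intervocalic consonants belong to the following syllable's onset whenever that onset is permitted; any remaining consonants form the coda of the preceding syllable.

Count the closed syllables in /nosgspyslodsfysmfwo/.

Nuclei (vowels): o, y, o, y, o → 5 syllables.
Between /o/ (V1) and /y/ (V2): /sgsp/ splits as /sg/ + /sp/ (/sp/ is the longest suffix that is a licit onset).
Between /y/ (V2) and /o/ (V3): /sl/ is a licit onset in full, so it all attaches to the next syllable.
Between /o/ (V3) and /y/ (V4): /dsf/ — longest licit onset from the right is /sf/, leaving /d/ as coda.
Between /y/ (V4) and /o/ (V5): /smfw/; trying suffixes from longest down, /fw/ is the first permitted one, so coda /sm/ | onset /fw/.
So the parse is nosg.spy.slod.sfysm.fwo.
Classifying each syllable: /nosg/ (closed), /spy/ (open), /slod/ (closed), /sfysm/ (closed), /fwo/ (open).
Closed syllables: 3.

3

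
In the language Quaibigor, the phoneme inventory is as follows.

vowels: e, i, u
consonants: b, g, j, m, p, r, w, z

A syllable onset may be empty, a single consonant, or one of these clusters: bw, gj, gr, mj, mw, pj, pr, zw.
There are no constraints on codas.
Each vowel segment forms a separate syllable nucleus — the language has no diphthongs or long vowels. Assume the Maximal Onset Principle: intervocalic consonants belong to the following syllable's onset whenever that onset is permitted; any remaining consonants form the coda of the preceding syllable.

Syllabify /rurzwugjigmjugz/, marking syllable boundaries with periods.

rur.zwu.gjig.mjugz

Nuclei (vowels): u, u, i, u → 4 syllables.
σ1/σ2 boundary: /rzw/ splits as /r/ + /zw/ (/zw/ is the longest suffix that is a licit onset).
σ2/σ3 boundary: cluster /gj/ — /gj/ is itself a permitted onset, so the whole cluster goes right; preceding coda = ∅.
σ3/σ4 boundary: cluster /gmj/ — the longest permitted-onset suffix is /mj/; onset = /mj/, preceding coda = /g/.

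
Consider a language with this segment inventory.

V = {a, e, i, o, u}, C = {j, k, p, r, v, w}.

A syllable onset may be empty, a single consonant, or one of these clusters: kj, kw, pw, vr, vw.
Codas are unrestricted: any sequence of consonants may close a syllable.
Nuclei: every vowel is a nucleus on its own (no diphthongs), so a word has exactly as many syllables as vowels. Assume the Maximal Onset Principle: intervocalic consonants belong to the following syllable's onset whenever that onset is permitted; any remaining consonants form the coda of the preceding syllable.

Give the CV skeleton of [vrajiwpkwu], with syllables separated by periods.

CCV.CVCC.CCV

Vowels present: a, i, u; each is a nucleus, giving 3 syllables.
/a…i/ gap (V1→V2): just /j/ — single C goes to the following onset.
/i…u/ gap (V2→V3): cluster /wpkw/ — the longest permitted-onset suffix is /kw/; onset = /kw/, preceding coda = /wp/.
Putting it together: vra.jiwp.kwu.
Mapping each syllable to C/V: /vra/ → CCV, /jiwp/ → CVCC, /kwu/ → CCV.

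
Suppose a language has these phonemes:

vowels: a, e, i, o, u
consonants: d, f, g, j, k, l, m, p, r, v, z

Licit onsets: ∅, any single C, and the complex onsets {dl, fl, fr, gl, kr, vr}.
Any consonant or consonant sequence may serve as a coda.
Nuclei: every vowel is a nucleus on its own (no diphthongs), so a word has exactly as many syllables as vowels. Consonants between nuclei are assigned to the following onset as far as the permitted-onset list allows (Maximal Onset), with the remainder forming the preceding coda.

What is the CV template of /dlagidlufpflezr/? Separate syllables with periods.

CCV.CV.CCVCC.CCVCC

Vowels present: a, i, u, e; each is a nucleus, giving 4 syllables.
σ1/σ2 boundary: just /g/ — single C goes to the following onset.
σ2/σ3 boundary: cluster /dl/ — /dl/ is itself a permitted onset, so the whole cluster goes right; preceding coda = ∅.
σ3/σ4 boundary: /fpfl/; trying suffixes from longest down, /fl/ is the first permitted one, so coda /fp/ | onset /fl/.
Result: dla.gi.dlufp.flezr.
Mapping each syllable to C/V: /dla/ → CCV, /gi/ → CV, /dlufp/ → CCVCC, /flezr/ → CCVCC.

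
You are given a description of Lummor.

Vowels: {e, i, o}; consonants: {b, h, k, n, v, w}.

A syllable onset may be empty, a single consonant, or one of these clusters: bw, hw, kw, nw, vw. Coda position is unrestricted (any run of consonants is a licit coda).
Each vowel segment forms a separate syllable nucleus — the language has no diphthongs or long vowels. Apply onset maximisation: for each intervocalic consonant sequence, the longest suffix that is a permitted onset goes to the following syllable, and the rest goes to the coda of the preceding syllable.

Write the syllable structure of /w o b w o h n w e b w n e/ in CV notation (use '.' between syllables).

Vowels present: o, o, e, e; each is a nucleus, giving 4 syllables.
/o…o/ gap (V1→V2): cluster /bw/ — /bw/ is itself a permitted onset, so the whole cluster goes right; preceding coda = ∅.
/o…e/ gap (V2→V3): cluster /hnw/ — the longest permitted-onset suffix is /nw/; onset = /nw/, preceding coda = /h/.
/e…e/ gap (V3→V4): /bwn/ splits as /bw/ + /n/ (/n/ is the longest suffix that is a licit onset).
Result: wo.bwoh.nwebw.ne.
Mapping each syllable to C/V: /wo/ → CV, /bwoh/ → CCVC, /nwebw/ → CCVCC, /ne/ → CV.

CV.CCVC.CCVCC.CV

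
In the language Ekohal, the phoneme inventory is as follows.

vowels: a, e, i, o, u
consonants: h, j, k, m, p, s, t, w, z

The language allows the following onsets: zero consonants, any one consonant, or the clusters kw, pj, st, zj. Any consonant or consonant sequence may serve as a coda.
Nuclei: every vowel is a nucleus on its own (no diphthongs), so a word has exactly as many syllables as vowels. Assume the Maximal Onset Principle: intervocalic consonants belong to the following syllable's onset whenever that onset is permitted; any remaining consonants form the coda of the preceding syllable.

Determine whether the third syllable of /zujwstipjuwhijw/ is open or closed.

Vowels present: u, i, u, i; each is a nucleus, giving 4 syllables.
σ1/σ2 boundary: /jwst/ — longest licit onset from the right is /st/, leaving /jw/ as coda.
σ2/σ3 boundary: /pj/ — entire cluster is a permitted onset → onset /pj/, coda ∅.
σ3/σ4 boundary: cluster /wh/ — the longest permitted-onset suffix is /h/; onset = /h/, preceding coda = /w/.
Syllabification: zujw.sti.pjuw.hijw.
Syllable 3 is /pjuw/ with coda /w/, so it is closed.

closed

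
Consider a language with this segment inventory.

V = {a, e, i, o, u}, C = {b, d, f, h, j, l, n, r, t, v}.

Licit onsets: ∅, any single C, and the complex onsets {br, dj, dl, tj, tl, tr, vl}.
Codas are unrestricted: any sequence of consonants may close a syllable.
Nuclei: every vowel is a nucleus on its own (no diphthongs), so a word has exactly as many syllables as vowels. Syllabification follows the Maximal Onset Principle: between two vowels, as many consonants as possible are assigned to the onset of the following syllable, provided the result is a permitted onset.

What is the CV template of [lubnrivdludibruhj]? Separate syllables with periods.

The vowels are u, i, u, i, u — 5 nuclei, so 5 syllables.
σ1/σ2 boundary: /bnr/ splits as /bn/ + /r/ (/r/ is the longest suffix that is a licit onset).
σ2/σ3 boundary: /vdl/ splits as /v/ + /dl/ (/dl/ is the longest suffix that is a licit onset).
σ3/σ4 boundary: /d/ → onset of the next syllable (single consonants are always licit onsets).
σ4/σ5 boundary: cluster /br/ — /br/ is itself a permitted onset, so the whole cluster goes right; preceding coda = ∅.
Syllabification: lubn.riv.dlu.di.bruhj.
Mapping each syllable to C/V: /lubn/ → CVCC, /riv/ → CVC, /dlu/ → CCV, /di/ → CV, /bruhj/ → CCVCC.

CVCC.CVC.CCV.CV.CCVCC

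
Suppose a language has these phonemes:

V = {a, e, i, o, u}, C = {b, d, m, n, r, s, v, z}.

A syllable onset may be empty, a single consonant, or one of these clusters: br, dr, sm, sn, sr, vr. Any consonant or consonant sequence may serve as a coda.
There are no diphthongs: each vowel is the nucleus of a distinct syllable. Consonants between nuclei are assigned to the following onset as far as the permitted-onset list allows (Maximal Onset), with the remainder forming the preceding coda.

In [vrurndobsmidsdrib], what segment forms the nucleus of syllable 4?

i

The vowels are u, o, i, i — 4 nuclei, so 4 syllables.
The fourth nucleus (vowel 4 from the left) is /i/.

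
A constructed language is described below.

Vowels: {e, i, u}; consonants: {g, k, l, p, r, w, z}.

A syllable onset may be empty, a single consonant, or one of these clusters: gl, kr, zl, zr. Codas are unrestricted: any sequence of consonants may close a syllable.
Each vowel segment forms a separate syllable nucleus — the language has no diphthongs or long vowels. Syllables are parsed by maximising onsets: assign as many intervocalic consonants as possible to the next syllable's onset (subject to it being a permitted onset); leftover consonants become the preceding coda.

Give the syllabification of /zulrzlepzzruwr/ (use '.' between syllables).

The vowels are u, e, u — 3 nuclei, so 3 syllables.
V1 /u/ – V2 /e/: /lrzl/; trying suffixes from longest down, /zl/ is the first permitted one, so coda /lr/ | onset /zl/.
V2 /e/ – V3 /u/: /pzzr/ splits as /pz/ + /zr/ (/zr/ is the longest suffix that is a licit onset).

zulr.zlepz.zruwr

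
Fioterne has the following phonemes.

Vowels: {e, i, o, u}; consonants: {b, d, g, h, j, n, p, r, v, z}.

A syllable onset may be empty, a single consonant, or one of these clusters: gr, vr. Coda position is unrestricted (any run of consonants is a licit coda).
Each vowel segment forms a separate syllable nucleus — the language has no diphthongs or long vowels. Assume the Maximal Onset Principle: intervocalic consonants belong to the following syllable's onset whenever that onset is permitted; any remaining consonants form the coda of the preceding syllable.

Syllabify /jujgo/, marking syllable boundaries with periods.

Nuclei (vowels): u, o → 2 syllables.
Between /u/ (V1) and /o/ (V2): cluster /jg/ — the longest permitted-onset suffix is /g/; onset = /g/, preceding coda = /j/.

juj.go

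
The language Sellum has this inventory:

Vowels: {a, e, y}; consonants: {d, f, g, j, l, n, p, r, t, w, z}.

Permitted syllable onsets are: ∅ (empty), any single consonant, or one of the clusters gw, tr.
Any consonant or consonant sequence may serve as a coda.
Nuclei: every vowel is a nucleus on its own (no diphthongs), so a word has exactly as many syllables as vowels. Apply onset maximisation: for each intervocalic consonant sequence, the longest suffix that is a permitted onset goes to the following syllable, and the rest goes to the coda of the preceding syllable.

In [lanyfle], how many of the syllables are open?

2

The vowels are a, y, e — 3 nuclei, so 3 syllables.
σ1/σ2 boundary: /n/ is a single consonant, so it becomes the next onset.
σ2/σ3 boundary: /fl/; trying suffixes from longest down, /l/ is the first permitted one, so coda /f/ | onset /l/.
Syllabification: la.nyf.le.
Classifying each syllable: /la/ (open), /nyf/ (closed), /le/ (open).
Open syllables: 2.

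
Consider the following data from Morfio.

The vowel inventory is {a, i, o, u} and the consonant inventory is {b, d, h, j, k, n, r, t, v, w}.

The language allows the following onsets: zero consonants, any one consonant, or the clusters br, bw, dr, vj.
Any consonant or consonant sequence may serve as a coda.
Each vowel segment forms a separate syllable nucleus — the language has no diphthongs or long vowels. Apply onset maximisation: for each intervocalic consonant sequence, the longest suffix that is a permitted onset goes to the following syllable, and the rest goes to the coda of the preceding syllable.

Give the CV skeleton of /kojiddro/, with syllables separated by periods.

CV.CVC.CCV

Vowels present: o, i, o; each is a nucleus, giving 3 syllables.
V1 /o/ – V2 /i/: just /j/ — single C goes to the following onset.
V2 /i/ – V3 /o/: cluster /ddr/ — the longest permitted-onset suffix is /dr/; onset = /dr/, preceding coda = /d/.
Syllabification: ko.jid.dro.
Mapping each syllable to C/V: /ko/ → CV, /jid/ → CVC, /dro/ → CCV.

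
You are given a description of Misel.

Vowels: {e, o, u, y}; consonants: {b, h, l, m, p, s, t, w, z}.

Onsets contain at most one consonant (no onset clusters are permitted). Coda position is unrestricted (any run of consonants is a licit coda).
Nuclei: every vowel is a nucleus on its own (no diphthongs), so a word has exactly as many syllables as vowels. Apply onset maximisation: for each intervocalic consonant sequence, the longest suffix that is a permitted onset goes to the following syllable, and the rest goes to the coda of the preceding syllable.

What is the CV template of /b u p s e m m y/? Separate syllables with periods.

Nuclei (vowels): u, e, y → 3 syllables.
σ1/σ2 boundary: /ps/; trying suffixes from longest down, /s/ is the first permitted one, so coda /p/ | onset /s/.
σ2/σ3 boundary: /mm/ splits as /m/ + /m/ (/m/ is the longest suffix that is a licit onset).
Putting it together: bup.sem.my.
Mapping each syllable to C/V: /bup/ → CVC, /sem/ → CVC, /my/ → CV.

CVC.CVC.CV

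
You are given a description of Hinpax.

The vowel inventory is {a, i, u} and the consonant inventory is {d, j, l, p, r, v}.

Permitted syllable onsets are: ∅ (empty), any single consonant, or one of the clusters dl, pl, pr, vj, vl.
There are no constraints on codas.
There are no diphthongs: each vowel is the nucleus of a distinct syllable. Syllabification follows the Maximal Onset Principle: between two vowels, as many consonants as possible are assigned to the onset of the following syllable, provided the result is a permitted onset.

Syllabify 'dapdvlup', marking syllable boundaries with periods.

The vowels are a, u — 2 nuclei, so 2 syllables.
Between /a/ (V1) and /u/ (V2): /pdvl/ splits as /pd/ + /vl/ (/vl/ is the longest suffix that is a licit onset).

dapd.vlup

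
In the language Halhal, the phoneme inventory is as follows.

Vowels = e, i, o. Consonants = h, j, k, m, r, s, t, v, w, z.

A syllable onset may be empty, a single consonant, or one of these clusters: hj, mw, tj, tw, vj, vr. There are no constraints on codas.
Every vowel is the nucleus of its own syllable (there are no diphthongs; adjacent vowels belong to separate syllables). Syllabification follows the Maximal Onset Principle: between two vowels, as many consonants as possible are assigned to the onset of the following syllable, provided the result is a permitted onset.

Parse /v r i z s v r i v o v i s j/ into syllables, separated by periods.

Vowels present: i, i, o, i; each is a nucleus, giving 4 syllables.
V1 /i/ – V2 /i/: /zsvr/; trying suffixes from longest down, /vr/ is the first permitted one, so coda /zs/ | onset /vr/.
V2 /i/ – V3 /o/: just /v/ — single C goes to the following onset.
V3 /o/ – V4 /i/: /v/ → onset of the next syllable (single consonants are always licit onsets).

vrizs.vri.vo.visj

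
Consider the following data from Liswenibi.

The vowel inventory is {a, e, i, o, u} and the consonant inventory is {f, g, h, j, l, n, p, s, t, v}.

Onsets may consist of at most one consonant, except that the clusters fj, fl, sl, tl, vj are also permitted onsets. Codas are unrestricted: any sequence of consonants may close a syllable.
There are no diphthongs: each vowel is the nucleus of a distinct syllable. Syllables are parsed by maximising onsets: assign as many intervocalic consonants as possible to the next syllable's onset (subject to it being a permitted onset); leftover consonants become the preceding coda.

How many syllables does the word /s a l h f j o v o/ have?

3

Vowels present: a, o, o; each is a nucleus, giving 3 syllables.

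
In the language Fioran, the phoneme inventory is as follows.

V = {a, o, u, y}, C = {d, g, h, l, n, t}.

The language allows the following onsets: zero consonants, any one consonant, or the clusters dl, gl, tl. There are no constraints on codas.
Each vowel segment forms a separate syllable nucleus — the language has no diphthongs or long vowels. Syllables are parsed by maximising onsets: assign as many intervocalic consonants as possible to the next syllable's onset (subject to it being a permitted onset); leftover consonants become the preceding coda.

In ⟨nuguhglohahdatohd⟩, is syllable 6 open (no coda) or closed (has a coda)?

Vowels present: u, u, o, a, a, o; each is a nucleus, giving 6 syllables.
/u…u/ gap (V1→V2): /g/ → onset of the next syllable (single consonants are always licit onsets).
/u…o/ gap (V2→V3): /hgl/ splits as /h/ + /gl/ (/gl/ is the longest suffix that is a licit onset).
/o…a/ gap (V3→V4): just /h/ — single C goes to the following onset.
/a…a/ gap (V4→V5): /hd/; trying suffixes from longest down, /d/ is the first permitted one, so coda /h/ | onset /d/.
/a…o/ gap (V5→V6): just /t/ — single C goes to the following onset.
So the parse is nu.guh.glo.hah.da.tohd.
Syllable 6 is /tohd/ with coda /hd/, so it is closed.

closed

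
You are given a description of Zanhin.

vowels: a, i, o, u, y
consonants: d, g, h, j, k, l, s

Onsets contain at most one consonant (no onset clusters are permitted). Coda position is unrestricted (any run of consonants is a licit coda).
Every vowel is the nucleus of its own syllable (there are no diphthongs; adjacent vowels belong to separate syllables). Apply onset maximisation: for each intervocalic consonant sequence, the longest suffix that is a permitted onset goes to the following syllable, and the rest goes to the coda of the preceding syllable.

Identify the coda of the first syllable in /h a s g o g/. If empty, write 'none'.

s

The vowels are a, o — 2 nuclei, so 2 syllables.
σ1/σ2 boundary: /sg/ — longest licit onset from the right is /g/, leaving /s/ as coda.
So the parse is has.gog.
Syllable 1 is /has/: onset /h/, nucleus /a/, coda /s/.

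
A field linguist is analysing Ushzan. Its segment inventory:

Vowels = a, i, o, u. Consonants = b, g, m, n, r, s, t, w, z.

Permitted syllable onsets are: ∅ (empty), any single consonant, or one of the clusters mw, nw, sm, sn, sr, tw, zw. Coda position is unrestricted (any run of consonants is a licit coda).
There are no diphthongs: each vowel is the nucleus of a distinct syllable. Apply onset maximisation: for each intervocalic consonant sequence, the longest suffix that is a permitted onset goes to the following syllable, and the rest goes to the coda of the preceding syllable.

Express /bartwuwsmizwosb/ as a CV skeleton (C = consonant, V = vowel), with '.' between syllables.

CVC.CCVC.CCV.CCVCC

The vowels are a, u, i, o — 4 nuclei, so 4 syllables.
σ1/σ2 boundary: /rtw/ splits as /r/ + /tw/ (/tw/ is the longest suffix that is a licit onset).
σ2/σ3 boundary: /wsm/; trying suffixes from longest down, /sm/ is the first permitted one, so coda /w/ | onset /sm/.
σ3/σ4 boundary: /zw/ — entire cluster is a permitted onset → onset /zw/, coda ∅.
Result: bar.twuw.smi.zwosb.
Mapping each syllable to C/V: /bar/ → CVC, /twuw/ → CCVC, /smi/ → CCV, /zwosb/ → CCVCC.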